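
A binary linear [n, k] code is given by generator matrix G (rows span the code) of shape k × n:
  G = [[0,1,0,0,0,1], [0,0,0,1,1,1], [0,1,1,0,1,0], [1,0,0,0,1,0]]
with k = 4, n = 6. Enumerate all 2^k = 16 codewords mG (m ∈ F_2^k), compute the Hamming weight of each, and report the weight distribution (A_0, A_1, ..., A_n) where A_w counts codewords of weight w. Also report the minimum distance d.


Weight distribution: A_0 = 1, A_2 = 3, A_3 = 8, A_4 = 3, A_6 = 1. Minimum distance d = 2.

Enumerate all 2^4 = 16 messages m ∈ F_2^4.
For each, compute codeword c = mG in F_2^6, then tally its weight.
  m = 0000 → c = 000000, weight = 0.
  m = 1000 → c = 010001, weight = 2.
  m = 0100 → c = 000111, weight = 3.
  m = 1100 → c = 010110, weight = 3.
  m = 0010 → c = 011010, weight = 3.
  m = 1010 → c = 001011, weight = 3.
  m = 0110 → c = 011101, weight = 4.
  m = 1110 → c = 001100, weight = 2.
  m = 0001 → c = 100010, weight = 2.
  m = 1001 → c = 110011, weight = 4.
  m = 0101 → c = 100101, weight = 3.
  m = 1101 → c = 110100, weight = 3.
  m = 0011 → c = 111000, weight = 3.
  m = 1011 → c = 101001, weight = 3.
  m = 0111 → c = 111111, weight = 6.
  m = 1111 → c = 101110, weight = 4.
Tally weights:
  weight 0: 1 codewords.
  weight 2: 3 codewords.
  weight 3: 8 codewords.
  weight 4: 3 codewords.
  weight 6: 1 codewords.
Minimum distance d = smallest w > 0 with A_w > 0 = 2.
Sanity: Σ A_w = 16 = 2^4 = 16 ✓.


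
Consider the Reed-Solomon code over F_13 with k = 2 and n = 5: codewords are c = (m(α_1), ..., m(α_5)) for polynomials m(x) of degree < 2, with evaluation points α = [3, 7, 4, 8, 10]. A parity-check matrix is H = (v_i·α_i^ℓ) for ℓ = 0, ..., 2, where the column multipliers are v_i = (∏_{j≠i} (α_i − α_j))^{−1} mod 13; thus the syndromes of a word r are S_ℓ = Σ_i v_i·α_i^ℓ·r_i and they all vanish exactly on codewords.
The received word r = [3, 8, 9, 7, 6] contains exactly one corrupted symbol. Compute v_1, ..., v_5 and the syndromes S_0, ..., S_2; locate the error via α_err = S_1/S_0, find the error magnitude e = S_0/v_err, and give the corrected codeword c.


S = (2, 1, 7), error at position 2, error magnitude e = 7, c = [3, 1, 9, 7, 6].

Step 1: column multipliers v_i = (∏_{j≠i}(α_i − α_j))^{−1} mod 13.
  i = 1 (α = 3): (3−7)(3−4)(3−8)(3−10) = (−4)·(−1)·(−5)·(−7) = 140 ≡ 10, so v_1 = 10^{−1} = 4 (mod 13).
  i = 2 (α = 7): (7−3)(7−4)(7−8)(7−10) = 4·3·(−1)·(−3) = 36 ≡ 10, so v_2 = 10^{−1} = 4 (mod 13).
  i = 3 (α = 4): (4−3)(4−7)(4−8)(4−10) = 1·(−3)·(−4)·(−6) = −72 ≡ 6, so v_3 = 6^{−1} = 11 (mod 13).
  i = 4 (α = 8): (8−3)(8−7)(8−4)(8−10) = 5·1·4·(−2) = −40 ≡ 12, so v_4 = 12^{−1} = 12 (mod 13).
  i = 5 (α = 10): (10−3)(10−7)(10−4)(10−8) = 7·3·6·2 = 252 ≡ 5, so v_5 = 5^{−1} = 8 (mod 13).
  v = [4, 4, 11, 12, 8].
Step 2: syndromes of r = [3, 8, 9, 7, 6] (all sums mod 13).
  S_0 = Σ v_i r_i = 4·3 + 4·8 + 11·9 + 12·7 + 8·6 = 275 ≡ 2.
  S_1 = Σ v_i α_i r_i = 4·3·3 + 4·7·8 + 11·4·9 + 12·8·7 + 8·10·6 = 1808 ≡ 1.
  α_i^2 mod 13 = [9, 10, 3, 12, 9].
  S_2 = Σ v_i α_i^2 r_i = 4·9·3 + 4·10·8 + 11·3·9 + 12·12·7 + 8·9·6 = 2165 ≡ 7.
  S = (2, 1, 7) ≠ 0, so r is not a codeword (an error is present).
Step 3: locate the error. For a single error e at position i, S_ℓ = v_i·e·α_i^ℓ, so α_err = S_1/S_0.
  S_0^{−1} = 2^{−1} = 7 (mod 13), so α_err = 1·7 = 7 ≡ 7 = α_2. Error position i = 2.
  Consistency check: S_2/S_1 = 7·1 = 7 ≡ 7 = α_err ✓ (single-error assumption holds).
Step 4: error magnitude e = S_0/v_2 = S_0·∏_{j≠2}(α_2 − α_j) = 2·10 = 20 ≡ 7 (mod 13).
Step 5: correct position 2: c_2 = r_2 − e = 8 − 7 ≡ 1 (mod 13). Hence c = [3, 1, 9, 7, 6].
  Check: interpolating c through the α_i gives m(x) = 11 + 6·x (degree < 2) with m(α_i) = c_i for every i, so c is indeed a codeword.


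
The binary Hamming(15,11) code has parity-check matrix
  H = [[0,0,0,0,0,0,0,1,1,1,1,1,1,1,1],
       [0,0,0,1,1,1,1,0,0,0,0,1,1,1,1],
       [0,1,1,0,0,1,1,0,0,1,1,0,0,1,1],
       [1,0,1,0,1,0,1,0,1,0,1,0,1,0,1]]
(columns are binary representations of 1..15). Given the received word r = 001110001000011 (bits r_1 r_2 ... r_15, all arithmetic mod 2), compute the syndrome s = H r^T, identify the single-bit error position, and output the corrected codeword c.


s = (1, 0, 1, 0)^T, error position = 10, corrected codeword c = 001110001100011

Compute s = H r^T mod 2 one row at a time:
  s_1 = 0 + 1 + 0 + 0 + 0 + 0 + 1 + 1 = 3 ≡ 1 (mod 2).
  s_2 = 1 + 1 + 0 + 0 + 0 + 0 + 1 + 1 = 4 ≡ 0 (mod 2).
  s_3 = 0 + 1 + 0 + 0 + 0 + 0 + 1 + 1 = 3 ≡ 1 (mod 2).
  s_4 = 0 + 1 + 1 + 0 + 1 + 0 + 0 + 1 = 4 ≡ 0 (mod 2).
s = (1, 0, 1, 0)^T — this equals column 10 of H (binary 1010), so error is at position 10.
Correct: flip bit 10 of r = 001110001000011 to get c = 001110001100011.


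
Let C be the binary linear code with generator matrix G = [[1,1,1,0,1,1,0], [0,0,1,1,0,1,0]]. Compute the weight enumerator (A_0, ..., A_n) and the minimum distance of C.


Weight distribution: A_0 = 1, A_3 = 1, A_4 = 1, A_5 = 1. Minimum distance d = 3.

Enumerate all 2^2 = 4 messages m ∈ F_2^2.
For each, compute codeword c = mG in F_2^7, then tally its weight.
  m = 00 → c = 0000000, weight = 0.
  m = 10 → c = 1110110, weight = 5.
  m = 01 → c = 0011010, weight = 3.
  m = 11 → c = 1101100, weight = 4.
Tally weights:
  weight 0: 1 codewords.
  weight 3: 1 codewords.
  weight 4: 1 codewords.
  weight 5: 1 codewords.
Minimum distance d = smallest w > 0 with A_w > 0 = 3.
Sanity: Σ A_w = 4 = 2^2 = 4 ✓.


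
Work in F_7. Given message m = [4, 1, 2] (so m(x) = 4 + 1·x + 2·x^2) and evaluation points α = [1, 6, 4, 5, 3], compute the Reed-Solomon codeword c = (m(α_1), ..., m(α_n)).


c = [0, 5, 5, 3, 4]

Message polynomial: m(x) = 4 + 1·x + 2·x^2 (mod 7).
For each evaluation point α_i, compute m(α_i) mod 7:
  α_1 = 1: Horner steps 2 → 3 → 0, so m(1) = 0.
  α_2 = 6: Horner steps 2 → 6 → 5, so m(6) = 5.
  α_3 = 4: Horner steps 2 → 2 → 5, so m(4) = 5.
  α_4 = 5: Horner steps 2 → 4 → 3, so m(5) = 3.
  α_5 = 3: Horner steps 2 → 0 → 4, so m(3) = 4.
Codeword c = [0, 5, 5, 3, 4] ∈ F_7^5.


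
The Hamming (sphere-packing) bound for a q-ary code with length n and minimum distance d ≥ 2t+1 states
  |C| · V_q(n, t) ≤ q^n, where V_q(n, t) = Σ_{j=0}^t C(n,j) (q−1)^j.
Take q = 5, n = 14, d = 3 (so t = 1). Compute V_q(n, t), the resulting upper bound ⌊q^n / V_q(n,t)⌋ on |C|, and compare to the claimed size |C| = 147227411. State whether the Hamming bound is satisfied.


V_q(n, t) = 57, q^n = 6103515625, Hamming bound = 107079221, |C| = 147227411 > bound (violated).

Step 1: Compute V_q(n, t) = Σ_{j=0}^1 C(n, j) (q−1)^j.
  j = 0: C(14,0)·(4)^0 = 1·1 = 1.
  j = 1: C(14,1)·(4)^1 = 14·4 = 56.
  V_q(n, t) = 1 + 56 = 57.
Step 2: q^n = 5^14 = 6103515625.
Step 3: Hamming bound ⌊q^n / V_q(n,t)⌋ = ⌊6103515625/57⌋ = 107079221.
Step 4: Compare |C| = 147227411 to 107079221: violated.
The claimed |C| lies above the Hamming bound, so no 5-ary code of length 14 with d ≥ 3 can have 147227411 codewords.


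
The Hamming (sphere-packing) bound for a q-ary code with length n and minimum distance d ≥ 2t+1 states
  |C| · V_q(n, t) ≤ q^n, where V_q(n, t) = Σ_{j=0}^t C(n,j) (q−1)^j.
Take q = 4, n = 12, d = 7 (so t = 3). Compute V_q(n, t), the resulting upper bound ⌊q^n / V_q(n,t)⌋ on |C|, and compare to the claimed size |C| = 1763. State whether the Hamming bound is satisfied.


V_q(n, t) = 6571, q^n = 16777216, Hamming bound = 2553, |C| = 1763 ≤ bound (satisfied).

Step 1: Compute V_q(n, t) = Σ_{j=0}^3 C(n, j) (q−1)^j.
  j = 0: C(12,0)·(3)^0 = 1·1 = 1.
  j = 1: C(12,1)·(3)^1 = 12·3 = 36.
  j = 2: C(12,2)·(3)^2 = 66·9 = 594.
  j = 3: C(12,3)·(3)^3 = 220·27 = 5940.
  V_q(n, t) = 1 + 36 + 594 + 5940 = 6571.
Step 2: q^n = 4^12 = 16777216.
Step 3: Hamming bound ⌊q^n / V_q(n,t)⌋ = ⌊16777216/6571⌋ = 2553.
Step 4: Compare |C| = 1763 to 2553: satisfied.
The claimed |C| lies below the Hamming bound.


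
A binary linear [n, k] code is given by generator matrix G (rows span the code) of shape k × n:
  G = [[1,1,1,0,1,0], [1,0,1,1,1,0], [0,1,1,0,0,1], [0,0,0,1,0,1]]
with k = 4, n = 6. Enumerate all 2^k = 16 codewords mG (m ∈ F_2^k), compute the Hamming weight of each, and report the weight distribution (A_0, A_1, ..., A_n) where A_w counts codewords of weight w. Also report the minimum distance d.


Weight distribution: A_0 = 1, A_1 = 1, A_2 = 3, A_3 = 6, A_4 = 3, A_5 = 1, A_6 = 1. Minimum distance d = 1.

Enumerate all 2^4 = 16 messages m ∈ F_2^4.
For each, compute codeword c = mG in F_2^6, then tally its weight.
  m = 0000 → c = 000000, weight = 0.
  m = 1000 → c = 111010, weight = 4.
  m = 0100 → c = 101110, weight = 4.
  m = 1100 → c = 010100, weight = 2.
  m = 0010 → c = 011001, weight = 3.
  m = 1010 → c = 100011, weight = 3.
  m = 0110 → c = 110111, weight = 5.
  m = 1110 → c = 001101, weight = 3.
  m = 0001 → c = 000101, weight = 2.
  m = 1001 → c = 111111, weight = 6.
  m = 0101 → c = 101011, weight = 4.
  m = 1101 → c = 010001, weight = 2.
  m = 0011 → c = 011100, weight = 3.
  m = 1011 → c = 100110, weight = 3.
  m = 0111 → c = 110010, weight = 3.
  m = 1111 → c = 001000, weight = 1.
Tally weights:
  weight 0: 1 codewords.
  weight 1: 1 codewords.
  weight 2: 3 codewords.
  weight 3: 6 codewords.
  weight 4: 3 codewords.
  weight 5: 1 codewords.
  weight 6: 1 codewords.
Minimum distance d = smallest w > 0 with A_w > 0 = 1.
Sanity: Σ A_w = 16 = 2^4 = 16 ✓.


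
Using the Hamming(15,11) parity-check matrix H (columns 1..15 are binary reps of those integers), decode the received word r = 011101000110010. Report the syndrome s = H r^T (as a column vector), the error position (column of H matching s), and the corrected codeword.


s = (1, 1, 0, 0)^T, error position = 12, corrected codeword c = 011101000111010

Compute s = H r^T mod 2 one row at a time:
  s_1 = 0 + 0 + 1 + 1 + 0 + 0 + 1 + 0 = 3 ≡ 1 (mod 2).
  s_2 = 1 + 0 + 1 + 0 + 0 + 0 + 1 + 0 = 3 ≡ 1 (mod 2).
  s_3 = 1 + 1 + 1 + 0 + 1 + 1 + 1 + 0 = 6 ≡ 0 (mod 2).
  s_4 = 0 + 1 + 0 + 0 + 0 + 1 + 0 + 0 = 2 ≡ 0 (mod 2).
s = (1, 1, 0, 0)^T — this equals column 12 of H (binary 1100), so error is at position 12.
Correct: flip bit 12 of r = 011101000110010 to get c = 011101000111010.


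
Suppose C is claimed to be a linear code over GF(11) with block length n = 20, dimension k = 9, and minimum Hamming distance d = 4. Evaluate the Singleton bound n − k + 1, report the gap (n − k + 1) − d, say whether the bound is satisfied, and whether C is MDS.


Singleton RHS = n − k + 1 = 12, slack = 8, bound satisfied, not MDS.

Singleton bound: d ≤ n − k + 1.
Here n = 20, k = 9, so n − k + 1 = 12.
Given d = 4, check d ≤ 12: YES.
Slack = (n − k + 1) − d = 8.
The code is NOT MDS (slack = 8 > 0).
Description: the claimed parameters are [20, 9, 4]_11; such a code would be non-MDS.


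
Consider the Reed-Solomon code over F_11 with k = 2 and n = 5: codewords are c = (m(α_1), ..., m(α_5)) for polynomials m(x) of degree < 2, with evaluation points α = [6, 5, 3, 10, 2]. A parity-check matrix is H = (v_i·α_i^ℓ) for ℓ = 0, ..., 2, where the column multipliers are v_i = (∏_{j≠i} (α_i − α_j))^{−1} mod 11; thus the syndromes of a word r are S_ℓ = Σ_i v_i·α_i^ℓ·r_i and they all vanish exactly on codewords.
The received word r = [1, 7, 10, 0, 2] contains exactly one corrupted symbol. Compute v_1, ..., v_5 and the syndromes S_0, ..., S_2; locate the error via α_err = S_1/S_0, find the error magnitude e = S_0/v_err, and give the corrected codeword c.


S = (10, 6, 8), error at position 2, error magnitude e = 3, c = [1, 4, 10, 0, 2].

Step 1: column multipliers v_i = (∏_{j≠i}(α_i − α_j))^{−1} mod 11.
  i = 1 (α = 6): (6−5)(6−3)(6−10)(6−2) = 1·3·(−4)·4 = −48 ≡ 7, so v_1 = 7^{−1} = 8 (mod 11).
  i = 2 (α = 5): (5−6)(5−3)(5−10)(5−2) = (−1)·2·(−5)·3 = 30 ≡ 8, so v_2 = 8^{−1} = 7 (mod 11).
  i = 3 (α = 3): (3−6)(3−5)(3−10)(3−2) = (−3)·(−2)·(−7)·1 = −42 ≡ 2, so v_3 = 2^{−1} = 6 (mod 11).
  i = 4 (α = 10): (10−6)(10−5)(10−3)(10−2) = 4·5·7·8 = 1120 ≡ 9, so v_4 = 9^{−1} = 5 (mod 11).
  i = 5 (α = 2): (2−6)(2−5)(2−3)(2−10) = (−4)·(−3)·(−1)·(−8) = 96 ≡ 8, so v_5 = 8^{−1} = 7 (mod 11).
  v = [8, 7, 6, 5, 7].
Step 2: syndromes of r = [1, 7, 10, 0, 2] (all sums mod 11).
  S_0 = Σ v_i r_i = 8·1 + 7·7 + 6·10 + 5·0 + 7·2 = 131 ≡ 10.
  S_1 = Σ v_i α_i r_i = 8·6·1 + 7·5·7 + 6·3·10 + 5·10·0 + 7·2·2 = 501 ≡ 6.
  α_i^2 mod 11 = [3, 3, 9, 1, 4].
  S_2 = Σ v_i α_i^2 r_i = 8·3·1 + 7·3·7 + 6·9·10 + 5·1·0 + 7·4·2 = 767 ≡ 8.
  S = (10, 6, 8) ≠ 0, so r is not a codeword (an error is present).
Step 3: locate the error. For a single error e at position i, S_ℓ = v_i·e·α_i^ℓ, so α_err = S_1/S_0.
  S_0^{−1} = 10^{−1} = 10 (mod 11), so α_err = 6·10 = 60 ≡ 5 = α_2. Error position i = 2.
  Consistency check: S_2/S_1 = 8·2 = 16 ≡ 5 = α_err ✓ (single-error assumption holds).
Step 4: error magnitude e = S_0/v_2 = S_0·∏_{j≠2}(α_2 − α_j) = 10·8 = 80 ≡ 3 (mod 11).
Step 5: correct position 2: c_2 = r_2 − e = 7 − 3 ≡ 4 (mod 11). Hence c = [1, 4, 10, 0, 2].
  Check: interpolating c through the α_i gives m(x) = 8 + 8·x (degree < 2) with m(α_i) = c_i for every i, so c is indeed a codeword.


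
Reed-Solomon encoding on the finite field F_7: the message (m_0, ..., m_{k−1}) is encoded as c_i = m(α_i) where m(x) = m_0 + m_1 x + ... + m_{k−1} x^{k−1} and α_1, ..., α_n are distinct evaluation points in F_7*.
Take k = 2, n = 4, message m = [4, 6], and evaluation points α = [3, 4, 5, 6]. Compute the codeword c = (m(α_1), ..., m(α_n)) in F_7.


c = [1, 0, 6, 5]

Message polynomial: m(x) = 4 + 6·x (mod 7).
For each evaluation point α_i, compute m(α_i) mod 7:
  α_1 = 3: Horner steps 6 → 1, so m(3) = 1.
  α_2 = 4: Horner steps 6 → 0, so m(4) = 0.
  α_3 = 5: Horner steps 6 → 6, so m(5) = 6.
  α_4 = 6: Horner steps 6 → 5, so m(6) = 5.
Codeword c = [1, 0, 6, 5] ∈ F_7^4.


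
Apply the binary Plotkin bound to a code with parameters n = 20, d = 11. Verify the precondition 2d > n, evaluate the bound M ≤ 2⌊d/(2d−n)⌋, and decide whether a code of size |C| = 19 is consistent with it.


Plotkin bound M ≤ 10; given |C| = 19 > bound (violated).

Check applicability: 2d = 22, n = 20.
2d − n = 2 > 0, so Plotkin applies.
Compute d/(2d−n) = 11/2 ≈ 5.5000.
⌊d/(2d−n)⌋ = 5.
Plotkin bound: M ≤ 2·5 = 10.
Given |C| = 19, check: VIOLATED.
This |C| is above the Plotkin bound, so no binary code with n = 20, d = 11 and 19 codewords exists.


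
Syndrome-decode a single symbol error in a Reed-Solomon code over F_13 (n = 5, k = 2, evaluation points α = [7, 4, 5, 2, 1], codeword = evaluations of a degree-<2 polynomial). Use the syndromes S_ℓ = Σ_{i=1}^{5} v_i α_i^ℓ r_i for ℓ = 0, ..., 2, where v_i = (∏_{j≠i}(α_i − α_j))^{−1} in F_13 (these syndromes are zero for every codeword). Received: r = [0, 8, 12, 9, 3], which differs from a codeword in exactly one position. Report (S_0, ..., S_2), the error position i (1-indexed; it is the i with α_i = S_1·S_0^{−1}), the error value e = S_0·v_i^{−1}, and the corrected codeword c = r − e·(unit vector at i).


S = (12, 8, 1), error at position 3, error magnitude e = 11, c = [0, 8, 1, 9, 3].

Step 1: column multipliers v_i = (∏_{j≠i}(α_i − α_j))^{−1} mod 13.
  i = 1 (α = 7): (7−4)(7−5)(7−2)(7−1) = 3·2·5·6 = 180 ≡ 11, so v_1 = 11^{−1} = 6 (mod 13).
  i = 2 (α = 4): (4−7)(4−5)(4−2)(4−1) = (−3)·(−1)·2·3 = 18 ≡ 5, so v_2 = 5^{−1} = 8 (mod 13).
  i = 3 (α = 5): (5−7)(5−4)(5−2)(5−1) = (−2)·1·3·4 = −24 ≡ 2, so v_3 = 2^{−1} = 7 (mod 13).
  i = 4 (α = 2): (2−7)(2−4)(2−5)(2−1) = (−5)·(−2)·(−3)·1 = −30 ≡ 9, so v_4 = 9^{−1} = 3 (mod 13).
  i = 5 (α = 1): (1−7)(1−4)(1−5)(1−2) = (−6)·(−3)·(−4)·(−1) = 72 ≡ 7, so v_5 = 7^{−1} = 2 (mod 13).
  v = [6, 8, 7, 3, 2].
Step 2: syndromes of r = [0, 8, 12, 9, 3] (all sums mod 13).
  S_0 = Σ v_i r_i = 6·0 + 8·8 + 7·12 + 3·9 + 2·3 = 181 ≡ 12.
  S_1 = Σ v_i α_i r_i = 6·7·0 + 8·4·8 + 7·5·12 + 3·2·9 + 2·1·3 = 736 ≡ 8.
  α_i^2 mod 13 = [10, 3, 12, 4, 1].
  S_2 = Σ v_i α_i^2 r_i = 6·10·0 + 8·3·8 + 7·12·12 + 3·4·9 + 2·1·3 = 1314 ≡ 1.
  S = (12, 8, 1) ≠ 0, so r is not a codeword (an error is present).
Step 3: locate the error. For a single error e at position i, S_ℓ = v_i·e·α_i^ℓ, so α_err = S_1/S_0.
  S_0^{−1} = 12^{−1} = 12 (mod 13), so α_err = 8·12 = 96 ≡ 5 = α_3. Error position i = 3.
  Consistency check: S_2/S_1 = 1·5 = 5 ≡ 5 = α_err ✓ (single-error assumption holds).
Step 4: error magnitude e = S_0/v_3 = S_0·∏_{j≠3}(α_3 − α_j) = 12·2 = 24 ≡ 11 (mod 13).
Step 5: correct position 3: c_3 = r_3 − e = 12 − 11 ≡ 1 (mod 13). Hence c = [0, 8, 1, 9, 3].
  Check: interpolating c through the α_i gives m(x) = 10 + 6·x (degree < 2) with m(α_i) = c_i for every i, so c is indeed a codeword.


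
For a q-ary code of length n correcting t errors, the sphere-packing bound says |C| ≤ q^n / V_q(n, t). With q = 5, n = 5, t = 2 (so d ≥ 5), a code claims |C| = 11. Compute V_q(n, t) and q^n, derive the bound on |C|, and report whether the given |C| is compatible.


V_q(n, t) = 181, q^n = 3125, Hamming bound = 17, |C| = 11 ≤ bound (satisfied).

Step 1: Compute V_q(n, t) = Σ_{j=0}^2 C(n, j) (q−1)^j.
  j = 0: C(5,0)·(4)^0 = 1·1 = 1.
  j = 1: C(5,1)·(4)^1 = 5·4 = 20.
  j = 2: C(5,2)·(4)^2 = 10·16 = 160.
  V_q(n, t) = 1 + 20 + 160 = 181.
Step 2: q^n = 5^5 = 3125.
Step 3: Hamming bound ⌊q^n / V_q(n,t)⌋ = ⌊3125/181⌋ = 17.
Step 4: Compare |C| = 11 to 17: satisfied.
The claimed |C| lies below the Hamming bound.


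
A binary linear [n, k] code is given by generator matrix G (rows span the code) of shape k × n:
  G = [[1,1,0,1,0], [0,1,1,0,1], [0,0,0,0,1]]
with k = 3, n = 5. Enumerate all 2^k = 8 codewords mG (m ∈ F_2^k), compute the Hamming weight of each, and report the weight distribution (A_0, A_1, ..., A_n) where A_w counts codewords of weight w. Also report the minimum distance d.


Weight distribution: A_0 = 1, A_1 = 1, A_2 = 1, A_3 = 3, A_4 = 2. Minimum distance d = 1.

Enumerate all 2^3 = 8 messages m ∈ F_2^3.
For each, compute codeword c = mG in F_2^5, then tally its weight.
  m = 000 → c = 00000, weight = 0.
  m = 100 → c = 11010, weight = 3.
  m = 010 → c = 01101, weight = 3.
  m = 110 → c = 10111, weight = 4.
  m = 001 → c = 00001, weight = 1.
  m = 101 → c = 11011, weight = 4.
  m = 011 → c = 01100, weight = 2.
  m = 111 → c = 10110, weight = 3.
Tally weights:
  weight 0: 1 codewords.
  weight 1: 1 codewords.
  weight 2: 1 codewords.
  weight 3: 3 codewords.
  weight 4: 2 codewords.
Minimum distance d = smallest w > 0 with A_w > 0 = 1.
Sanity: Σ A_w = 8 = 2^3 = 8 ✓.


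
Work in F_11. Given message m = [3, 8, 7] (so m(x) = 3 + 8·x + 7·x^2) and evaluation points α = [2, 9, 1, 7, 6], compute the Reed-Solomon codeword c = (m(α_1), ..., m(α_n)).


c = [3, 4, 7, 6, 6]

Message polynomial: m(x) = 3 + 8·x + 7·x^2 (mod 11).
For each evaluation point α_i, compute m(α_i) mod 11:
  α_1 = 2: Horner steps 7 → 0 → 3, so m(2) = 3.
  α_2 = 9: Horner steps 7 → 5 → 4, so m(9) = 4.
  α_3 = 1: Horner steps 7 → 4 → 7, so m(1) = 7.
  α_4 = 7: Horner steps 7 → 2 → 6, so m(7) = 6.
  α_5 = 6: Horner steps 7 → 6 → 6, so m(6) = 6.
Codeword c = [3, 4, 7, 6, 6] ∈ F_11^5.


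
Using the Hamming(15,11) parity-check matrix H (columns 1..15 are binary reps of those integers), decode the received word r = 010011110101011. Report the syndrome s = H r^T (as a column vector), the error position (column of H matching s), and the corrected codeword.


s = (1, 0, 0, 1)^T, error position = 9, corrected codeword c = 010011111101011

Compute s = H r^T mod 2 one row at a time:
  s_1 = 1 + 0 + 1 + 0 + 1 + 0 + 1 + 1 = 5 ≡ 1 (mod 2).
  s_2 = 0 + 1 + 1 + 1 + 1 + 0 + 1 + 1 = 6 ≡ 0 (mod 2).
  s_3 = 1 + 0 + 1 + 1 + 1 + 0 + 1 + 1 = 6 ≡ 0 (mod 2).
  s_4 = 0 + 0 + 1 + 1 + 0 + 0 + 0 + 1 = 3 ≡ 1 (mod 2).
s = (1, 0, 0, 1)^T — this equals column 9 of H (binary 1001), so error is at position 9.
Correct: flip bit 9 of r = 010011110101011 to get c = 010011111101011.


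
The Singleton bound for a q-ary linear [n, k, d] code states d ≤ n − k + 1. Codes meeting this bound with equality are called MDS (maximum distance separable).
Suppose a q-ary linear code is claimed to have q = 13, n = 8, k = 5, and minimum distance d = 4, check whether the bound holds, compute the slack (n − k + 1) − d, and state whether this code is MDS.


Singleton RHS = n − k + 1 = 4, slack = 0, bound satisfied, MDS.

Singleton bound: d ≤ n − k + 1.
Here n = 8, k = 5, so n − k + 1 = 4.
Given d = 4, check d ≤ 4: YES.
Slack = (n − k + 1) − d = 0.
The code is MDS (slack = 0).
Description: the claimed parameters are [8, 5, 4]_13; such a code would be MDS (meets Singleton bound).


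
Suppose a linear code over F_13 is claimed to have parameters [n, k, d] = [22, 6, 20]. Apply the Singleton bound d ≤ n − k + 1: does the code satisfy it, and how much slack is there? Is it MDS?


Singleton RHS = n − k + 1 = 17, slack = -3, bound violated (no such code; not MDS).

Singleton bound: d ≤ n − k + 1.
Here n = 22, k = 6, so n − k + 1 = 17.
Given d = 20, check d ≤ 17: NO.
Slack = (n − k + 1) − d = -3.
The slack is negative: d = 20 exceeds n − k + 1 = 17 by 3, so the Singleton bound is violated and no linear [22, 6, 20]_13 code can exist. In particular it is not MDS (MDS requires d = n − k + 1 exactly).
Description: the claimed parameters are [22, 6, 20]_13; such a code would be impossible (violates the Singleton bound).


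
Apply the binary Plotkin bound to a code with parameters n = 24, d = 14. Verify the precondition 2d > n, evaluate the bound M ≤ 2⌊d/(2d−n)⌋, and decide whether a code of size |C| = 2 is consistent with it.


Plotkin bound M ≤ 6; given |C| = 2 ≤ bound (satisfied).

Check applicability: 2d = 28, n = 24.
2d − n = 4 > 0, so Plotkin applies.
Compute d/(2d−n) = 14/4 ≈ 3.5000.
⌊d/(2d−n)⌋ = 3.
Plotkin bound: M ≤ 2·3 = 6.
Given |C| = 2, check: satisfied.
This |C| is below the Plotkin bound.


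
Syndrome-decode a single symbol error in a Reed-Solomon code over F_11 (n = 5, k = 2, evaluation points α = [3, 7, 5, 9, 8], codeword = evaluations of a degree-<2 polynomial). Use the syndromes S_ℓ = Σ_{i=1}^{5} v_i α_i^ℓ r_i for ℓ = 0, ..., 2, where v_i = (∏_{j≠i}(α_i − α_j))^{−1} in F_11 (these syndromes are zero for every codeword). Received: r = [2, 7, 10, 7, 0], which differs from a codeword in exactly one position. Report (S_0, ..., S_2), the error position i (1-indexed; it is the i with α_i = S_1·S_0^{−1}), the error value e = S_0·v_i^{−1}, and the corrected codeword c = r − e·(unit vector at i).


S = (9, 4, 3), error at position 4, error magnitude e = 3, c = [2, 7, 10, 4, 0].

Step 1: column multipliers v_i = (∏_{j≠i}(α_i − α_j))^{−1} mod 11.
  i = 1 (α = 3): (3−7)(3−5)(3−9)(3−8) = (−4)·(−2)·(−6)·(−5) = 240 ≡ 9, so v_1 = 9^{−1} = 5 (mod 11).
  i = 2 (α = 7): (7−3)(7−5)(7−9)(7−8) = 4·2·(−2)·(−1) = 16 ≡ 5, so v_2 = 5^{−1} = 9 (mod 11).
  i = 3 (α = 5): (5−3)(5−7)(5−9)(5−8) = 2·(−2)·(−4)·(−3) = −48 ≡ 7, so v_3 = 7^{−1} = 8 (mod 11).
  i = 4 (α = 9): (9−3)(9−7)(9−5)(9−8) = 6·2·4·1 = 48 ≡ 4, so v_4 = 4^{−1} = 3 (mod 11).
  i = 5 (α = 8): (8−3)(8−7)(8−5)(8−9) = 5·1·3·(−1) = −15 ≡ 7, so v_5 = 7^{−1} = 8 (mod 11).
  v = [5, 9, 8, 3, 8].
Step 2: syndromes of r = [2, 7, 10, 7, 0] (all sums mod 11).
  S_0 = Σ v_i r_i = 5·2 + 9·7 + 8·10 + 3·7 + 8·0 = 174 ≡ 9.
  S_1 = Σ v_i α_i r_i = 5·3·2 + 9·7·7 + 8·5·10 + 3·9·7 + 8·8·0 = 1060 ≡ 4.
  α_i^2 mod 11 = [9, 5, 3, 4, 9].
  S_2 = Σ v_i α_i^2 r_i = 5·9·2 + 9·5·7 + 8·3·10 + 3·4·7 + 8·9·0 = 729 ≡ 3.
  S = (9, 4, 3) ≠ 0, so r is not a codeword (an error is present).
Step 3: locate the error. For a single error e at position i, S_ℓ = v_i·e·α_i^ℓ, so α_err = S_1/S_0.
  S_0^{−1} = 9^{−1} = 5 (mod 11), so α_err = 4·5 = 20 ≡ 9 = α_4. Error position i = 4.
  Consistency check: S_2/S_1 = 3·3 = 9 ≡ 9 = α_err ✓ (single-error assumption holds).
Step 4: error magnitude e = S_0/v_4 = S_0·∏_{j≠4}(α_4 − α_j) = 9·4 = 36 ≡ 3 (mod 11).
Step 5: correct position 4: c_4 = r_4 − e = 7 − 3 ≡ 4 (mod 11). Hence c = [2, 7, 10, 4, 0].
  Check: interpolating c through the α_i gives m(x) = 1 + 4·x (degree < 2) with m(α_i) = c_i for every i, so c is indeed a codeword.


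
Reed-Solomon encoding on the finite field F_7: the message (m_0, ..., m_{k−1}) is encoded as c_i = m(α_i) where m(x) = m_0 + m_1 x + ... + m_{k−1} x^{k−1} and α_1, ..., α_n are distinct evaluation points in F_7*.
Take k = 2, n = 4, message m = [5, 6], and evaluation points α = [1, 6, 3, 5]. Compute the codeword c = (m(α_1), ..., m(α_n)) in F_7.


c = [4, 6, 2, 0]

Message polynomial: m(x) = 5 + 6·x (mod 7).
For each evaluation point α_i, compute m(α_i) mod 7:
  α_1 = 1: Horner steps 6 → 4, so m(1) = 4.
  α_2 = 6: Horner steps 6 → 6, so m(6) = 6.
  α_3 = 3: Horner steps 6 → 2, so m(3) = 2.
  α_4 = 5: Horner steps 6 → 0, so m(5) = 0.
Codeword c = [4, 6, 2, 0] ∈ F_7^4.


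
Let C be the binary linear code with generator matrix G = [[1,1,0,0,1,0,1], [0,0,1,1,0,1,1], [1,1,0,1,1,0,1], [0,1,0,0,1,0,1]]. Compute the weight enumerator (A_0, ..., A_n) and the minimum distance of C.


Weight distribution: A_0 = 1, A_1 = 2, A_2 = 1, A_3 = 2, A_4 = 5, A_5 = 4, A_6 = 1. Minimum distance d = 1.

Enumerate all 2^4 = 16 messages m ∈ F_2^4.
For each, compute codeword c = mG in F_2^7, then tally its weight.
  m = 0000 → c = 0000000, weight = 0.
  m = 1000 → c = 1100101, weight = 4.
  m = 0100 → c = 0011011, weight = 4.
  m = 1100 → c = 1111110, weight = 6.
  m = 0010 → c = 1101101, weight = 5.
  m = 1010 → c = 0001000, weight = 1.
  m = 0110 → c = 1110110, weight = 5.
  m = 1110 → c = 0010011, weight = 3.
  m = 0001 → c = 0100101, weight = 3.
  m = 1001 → c = 1000000, weight = 1.
  m = 0101 → c = 0111110, weight = 5.
  m = 1101 → c = 1011011, weight = 5.
  m = 0011 → c = 1001000, weight = 2.
  m = 1011 → c = 0101101, weight = 4.
  m = 0111 → c = 1010011, weight = 4.
  m = 1111 → c = 0110110, weight = 4.
Tally weights:
  weight 0: 1 codewords.
  weight 1: 2 codewords.
  weight 2: 1 codewords.
  weight 3: 2 codewords.
  weight 4: 5 codewords.
  weight 5: 4 codewords.
  weight 6: 1 codewords.
Minimum distance d = smallest w > 0 with A_w > 0 = 1.
Sanity: Σ A_w = 16 = 2^4 = 16 ✓.


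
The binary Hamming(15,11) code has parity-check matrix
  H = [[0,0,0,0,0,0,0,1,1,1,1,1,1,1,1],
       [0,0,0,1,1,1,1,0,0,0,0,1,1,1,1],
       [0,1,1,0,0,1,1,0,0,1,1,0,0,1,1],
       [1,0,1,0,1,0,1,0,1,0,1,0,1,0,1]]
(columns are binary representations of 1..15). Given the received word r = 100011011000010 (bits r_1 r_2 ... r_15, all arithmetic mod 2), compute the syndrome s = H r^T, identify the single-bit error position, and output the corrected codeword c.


s = (1, 1, 0, 1)^T, error position = 13, corrected codeword c = 100011011000110

Compute s = H r^T mod 2 one row at a time:
  s_1 = 1 + 1 + 0 + 0 + 0 + 0 + 1 + 0 = 3 ≡ 1 (mod 2).
  s_2 = 0 + 1 + 1 + 0 + 0 + 0 + 1 + 0 = 3 ≡ 1 (mod 2).
  s_3 = 0 + 0 + 1 + 0 + 0 + 0 + 1 + 0 = 2 ≡ 0 (mod 2).
  s_4 = 1 + 0 + 1 + 0 + 1 + 0 + 0 + 0 = 3 ≡ 1 (mod 2).
s = (1, 1, 0, 1)^T — this equals column 13 of H (binary 1101), so error is at position 13.
Correct: flip bit 13 of r = 100011011000010 to get c = 100011011000110.


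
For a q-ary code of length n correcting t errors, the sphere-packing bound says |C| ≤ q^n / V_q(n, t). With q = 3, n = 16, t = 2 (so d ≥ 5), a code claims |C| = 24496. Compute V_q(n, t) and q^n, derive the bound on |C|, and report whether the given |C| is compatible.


V_q(n, t) = 513, q^n = 43046721, Hamming bound = 83911, |C| = 24496 ≤ bound (satisfied).

Step 1: Compute V_q(n, t) = Σ_{j=0}^2 C(n, j) (q−1)^j.
  j = 0: C(16,0)·(2)^0 = 1·1 = 1.
  j = 1: C(16,1)·(2)^1 = 16·2 = 32.
  j = 2: C(16,2)·(2)^2 = 120·4 = 480.
  V_q(n, t) = 1 + 32 + 480 = 513.
Step 2: q^n = 3^16 = 43046721.
Step 3: Hamming bound ⌊q^n / V_q(n,t)⌋ = ⌊43046721/513⌋ = 83911.
Step 4: Compare |C| = 24496 to 83911: satisfied.
The claimed |C| lies below the Hamming bound.


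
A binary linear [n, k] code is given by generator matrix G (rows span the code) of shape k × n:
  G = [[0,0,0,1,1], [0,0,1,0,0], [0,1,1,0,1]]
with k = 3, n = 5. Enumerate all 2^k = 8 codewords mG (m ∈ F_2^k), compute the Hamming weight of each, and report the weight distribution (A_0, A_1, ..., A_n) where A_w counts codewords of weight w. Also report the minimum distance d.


Weight distribution: A_0 = 1, A_1 = 1, A_2 = 3, A_3 = 3. Minimum distance d = 1.

Enumerate all 2^3 = 8 messages m ∈ F_2^3.
For each, compute codeword c = mG in F_2^5, then tally its weight.
  m = 000 → c = 00000, weight = 0.
  m = 100 → c = 00011, weight = 2.
  m = 010 → c = 00100, weight = 1.
  m = 110 → c = 00111, weight = 3.
  m = 001 → c = 01101, weight = 3.
  m = 101 → c = 01110, weight = 3.
  m = 011 → c = 01001, weight = 2.
  m = 111 → c = 01010, weight = 2.
Tally weights:
  weight 0: 1 codewords.
  weight 1: 1 codewords.
  weight 2: 3 codewords.
  weight 3: 3 codewords.
Minimum distance d = smallest w > 0 with A_w > 0 = 1.
Sanity: Σ A_w = 8 = 2^3 = 8 ✓.


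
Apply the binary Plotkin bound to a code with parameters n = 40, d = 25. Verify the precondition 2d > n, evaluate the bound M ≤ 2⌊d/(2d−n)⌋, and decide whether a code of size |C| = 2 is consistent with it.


Plotkin bound M ≤ 4; given |C| = 2 ≤ bound (satisfied).

Check applicability: 2d = 50, n = 40.
2d − n = 10 > 0, so Plotkin applies.
Compute d/(2d−n) = 25/10 ≈ 2.5000.
⌊d/(2d−n)⌋ = 2.
Plotkin bound: M ≤ 2·2 = 4.
Given |C| = 2, check: satisfied.
This |C| is below the Plotkin bound.


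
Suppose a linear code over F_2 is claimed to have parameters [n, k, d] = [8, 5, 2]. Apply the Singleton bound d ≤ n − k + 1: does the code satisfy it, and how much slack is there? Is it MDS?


Singleton RHS = n − k + 1 = 4, slack = 2, bound satisfied, not MDS.

Singleton bound: d ≤ n − k + 1.
Here n = 8, k = 5, so n − k + 1 = 4.
Given d = 2, check d ≤ 4: YES.
Slack = (n − k + 1) − d = 2.
The code is NOT MDS (slack = 2 > 0).
Description: the claimed parameters are [8, 5, 2]_2; such a code would be non-MDS.


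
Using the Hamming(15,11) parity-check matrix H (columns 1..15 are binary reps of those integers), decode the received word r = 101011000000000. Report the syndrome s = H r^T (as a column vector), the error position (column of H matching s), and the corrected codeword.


s = (0, 0, 0, 1)^T, error position = 1, corrected codeword c = 001011000000000

Compute s = H r^T mod 2 one row at a time:
  s_1 = 0 + 0 + 0 + 0 + 0 + 0 + 0 + 0 = 0 ≡ 0 (mod 2).
  s_2 = 0 + 1 + 1 + 0 + 0 + 0 + 0 + 0 = 2 ≡ 0 (mod 2).
  s_3 = 0 + 1 + 1 + 0 + 0 + 0 + 0 + 0 = 2 ≡ 0 (mod 2).
  s_4 = 1 + 1 + 1 + 0 + 0 + 0 + 0 + 0 = 3 ≡ 1 (mod 2).
s = (0, 0, 0, 1)^T — this equals column 1 of H (binary 0001), so error is at position 1.
Correct: flip bit 1 of r = 101011000000000 to get c = 001011000000000.


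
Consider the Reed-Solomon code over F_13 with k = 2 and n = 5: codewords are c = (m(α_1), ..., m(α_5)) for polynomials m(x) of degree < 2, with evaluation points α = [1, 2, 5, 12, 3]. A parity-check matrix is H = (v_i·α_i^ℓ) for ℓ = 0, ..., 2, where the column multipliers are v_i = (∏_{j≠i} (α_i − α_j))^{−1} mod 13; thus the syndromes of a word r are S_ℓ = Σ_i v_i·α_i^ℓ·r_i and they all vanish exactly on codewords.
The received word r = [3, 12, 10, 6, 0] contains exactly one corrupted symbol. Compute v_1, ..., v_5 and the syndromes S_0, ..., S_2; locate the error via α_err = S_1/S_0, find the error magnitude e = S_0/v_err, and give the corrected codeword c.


S = (12, 11, 9), error at position 2, error magnitude e = 4, c = [3, 8, 10, 6, 0].

Step 1: column multipliers v_i = (∏_{j≠i}(α_i − α_j))^{−1} mod 13.
  i = 1 (α = 1): (1−2)(1−5)(1−12)(1−3) = (−1)·(−4)·(−11)·(−2) = 88 ≡ 10, so v_1 = 10^{−1} = 4 (mod 13).
  i = 2 (α = 2): (2−1)(2−5)(2−12)(2−3) = 1·(−3)·(−10)·(−1) = −30 ≡ 9, so v_2 = 9^{−1} = 3 (mod 13).
  i = 3 (α = 5): (5−1)(5−2)(5−12)(5−3) = 4·3·(−7)·2 = −168 ≡ 1, so v_3 = 1^{−1} = 1 (mod 13).
  i = 4 (α = 12): (12−1)(12−2)(12−5)(12−3) = 11·10·7·9 = 6930 ≡ 1, so v_4 = 1^{−1} = 1 (mod 13).
  i = 5 (α = 3): (3−1)(3−2)(3−5)(3−12) = 2·1·(−2)·(−9) = 36 ≡ 10, so v_5 = 10^{−1} = 4 (mod 13).
  v = [4, 3, 1, 1, 4].
Step 2: syndromes of r = [3, 12, 10, 6, 0] (all sums mod 13).
  S_0 = Σ v_i r_i = 4·3 + 3·12 + 1·10 + 1·6 + 4·0 = 64 ≡ 12.
  S_1 = Σ v_i α_i r_i = 4·1·3 + 3·2·12 + 1·5·10 + 1·12·6 + 4·3·0 = 206 ≡ 11.
  α_i^2 mod 13 = [1, 4, 12, 1, 9].
  S_2 = Σ v_i α_i^2 r_i = 4·1·3 + 3·4·12 + 1·12·10 + 1·1·6 + 4·9·0 = 282 ≡ 9.
  S = (12, 11, 9) ≠ 0, so r is not a codeword (an error is present).
Step 3: locate the error. For a single error e at position i, S_ℓ = v_i·e·α_i^ℓ, so α_err = S_1/S_0.
  S_0^{−1} = 12^{−1} = 12 (mod 13), so α_err = 11·12 = 132 ≡ 2 = α_2. Error position i = 2.
  Consistency check: S_2/S_1 = 9·6 = 54 ≡ 2 = α_err ✓ (single-error assumption holds).
Step 4: error magnitude e = S_0/v_2 = S_0·∏_{j≠2}(α_2 − α_j) = 12·9 = 108 ≡ 4 (mod 13).
Step 5: correct position 2: c_2 = r_2 − e = 12 − 4 ≡ 8 (mod 13). Hence c = [3, 8, 10, 6, 0].
  Check: interpolating c through the α_i gives m(x) = 11 + 5·x (degree < 2) with m(α_i) = c_i for every i, so c is indeed a codeword.


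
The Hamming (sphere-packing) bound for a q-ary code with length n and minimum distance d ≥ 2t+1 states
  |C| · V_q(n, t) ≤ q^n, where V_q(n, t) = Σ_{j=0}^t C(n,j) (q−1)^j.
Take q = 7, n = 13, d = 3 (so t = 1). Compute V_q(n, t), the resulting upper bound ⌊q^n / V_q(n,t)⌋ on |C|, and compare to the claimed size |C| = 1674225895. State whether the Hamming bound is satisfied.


V_q(n, t) = 79, q^n = 96889010407, Hamming bound = 1226443169, |C| = 1674225895 > bound (violated).

Step 1: Compute V_q(n, t) = Σ_{j=0}^1 C(n, j) (q−1)^j.
  j = 0: C(13,0)·(6)^0 = 1·1 = 1.
  j = 1: C(13,1)·(6)^1 = 13·6 = 78.
  V_q(n, t) = 1 + 78 = 79.
Step 2: q^n = 7^13 = 96889010407.
Step 3: Hamming bound ⌊q^n / V_q(n,t)⌋ = ⌊96889010407/79⌋ = 1226443169.
Step 4: Compare |C| = 1674225895 to 1226443169: violated.
The claimed |C| lies above the Hamming bound, so no 7-ary code of length 13 with d ≥ 3 can have 1674225895 codewords.


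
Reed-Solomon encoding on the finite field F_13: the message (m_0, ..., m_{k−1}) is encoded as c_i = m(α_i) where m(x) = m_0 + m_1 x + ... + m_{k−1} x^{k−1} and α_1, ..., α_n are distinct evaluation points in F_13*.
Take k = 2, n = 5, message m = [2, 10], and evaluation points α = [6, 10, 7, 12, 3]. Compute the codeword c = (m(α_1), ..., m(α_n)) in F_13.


c = [10, 11, 7, 5, 6]

Message polynomial: m(x) = 2 + 10·x (mod 13).
For each evaluation point α_i, compute m(α_i) mod 13:
  α_1 = 6: Horner steps 10 → 10, so m(6) = 10.
  α_2 = 10: Horner steps 10 → 11, so m(10) = 11.
  α_3 = 7: Horner steps 10 → 7, so m(7) = 7.
  α_4 = 12: Horner steps 10 → 5, so m(12) = 5.
  α_5 = 3: Horner steps 10 → 6, so m(3) = 6.
Codeword c = [10, 11, 7, 5, 6] ∈ F_13^5.


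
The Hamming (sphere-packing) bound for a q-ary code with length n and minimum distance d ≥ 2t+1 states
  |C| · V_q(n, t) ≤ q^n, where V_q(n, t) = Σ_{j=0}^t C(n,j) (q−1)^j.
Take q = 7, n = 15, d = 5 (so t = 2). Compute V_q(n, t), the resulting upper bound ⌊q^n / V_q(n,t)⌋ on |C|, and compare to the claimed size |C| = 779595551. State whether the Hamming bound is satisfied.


V_q(n, t) = 3871, q^n = 4747561509943, Hamming bound = 1226443169, |C| = 779595551 ≤ bound (satisfied).

Step 1: Compute V_q(n, t) = Σ_{j=0}^2 C(n, j) (q−1)^j.
  j = 0: C(15,0)·(6)^0 = 1·1 = 1.
  j = 1: C(15,1)·(6)^1 = 15·6 = 90.
  j = 2: C(15,2)·(6)^2 = 105·36 = 3780.
  V_q(n, t) = 1 + 90 + 3780 = 3871.
Step 2: q^n = 7^15 = 4747561509943.
Step 3: Hamming bound ⌊q^n / V_q(n,t)⌋ = ⌊4747561509943/3871⌋ = 1226443169.
Step 4: Compare |C| = 779595551 to 1226443169: satisfied.
The claimed |C| lies below the Hamming bound.


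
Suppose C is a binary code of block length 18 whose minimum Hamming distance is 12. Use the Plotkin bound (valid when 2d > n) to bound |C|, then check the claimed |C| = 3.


Plotkin bound M ≤ 4; given |C| = 3 ≤ bound (satisfied).

Check applicability: 2d = 24, n = 18.
2d − n = 6 > 0, so Plotkin applies.
Compute d/(2d−n) = 12/6 ≈ 2.0000.
⌊d/(2d−n)⌋ = 2.
Plotkin bound: M ≤ 2·2 = 4.
Given |C| = 3, check: satisfied.
This |C| is below the Plotkin bound.


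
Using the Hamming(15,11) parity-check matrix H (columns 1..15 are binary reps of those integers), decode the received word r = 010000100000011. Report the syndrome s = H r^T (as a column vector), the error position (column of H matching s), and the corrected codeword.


s = (0, 1, 0, 0)^T, error position = 4, corrected codeword c = 010100100000011

Compute s = H r^T mod 2 one row at a time:
  s_1 = 0 + 0 + 0 + 0 + 0 + 0 + 1 + 1 = 2 ≡ 0 (mod 2).
  s_2 = 0 + 0 + 0 + 1 + 0 + 0 + 1 + 1 = 3 ≡ 1 (mod 2).
  s_3 = 1 + 0 + 0 + 1 + 0 + 0 + 1 + 1 = 4 ≡ 0 (mod 2).
  s_4 = 0 + 0 + 0 + 1 + 0 + 0 + 0 + 1 = 2 ≡ 0 (mod 2).
s = (0, 1, 0, 0)^T — this equals column 4 of H (binary 0100), so error is at position 4.
Correct: flip bit 4 of r = 010000100000011 to get c = 010100100000011.


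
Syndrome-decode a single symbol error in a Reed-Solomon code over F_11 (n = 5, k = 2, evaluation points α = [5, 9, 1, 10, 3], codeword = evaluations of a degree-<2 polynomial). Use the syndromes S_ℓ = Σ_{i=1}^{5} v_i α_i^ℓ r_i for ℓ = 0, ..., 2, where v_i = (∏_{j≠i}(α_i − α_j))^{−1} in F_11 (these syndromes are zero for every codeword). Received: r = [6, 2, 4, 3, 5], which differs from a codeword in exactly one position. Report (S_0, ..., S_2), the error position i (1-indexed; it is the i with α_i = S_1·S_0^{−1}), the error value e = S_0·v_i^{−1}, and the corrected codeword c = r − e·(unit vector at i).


S = (10, 2, 7), error at position 2, error magnitude e = 5, c = [6, 8, 4, 3, 5].

Step 1: column multipliers v_i = (∏_{j≠i}(α_i − α_j))^{−1} mod 11.
  i = 1 (α = 5): (5−9)(5−1)(5−10)(5−3) = (−4)·4·(−5)·2 = 160 ≡ 6, so v_1 = 6^{−1} = 2 (mod 11).
  i = 2 (α = 9): (9−5)(9−1)(9−10)(9−3) = 4·8·(−1)·6 = −192 ≡ 6, so v_2 = 6^{−1} = 2 (mod 11).
  i = 3 (α = 1): (1−5)(1−9)(1−10)(1−3) = (−4)·(−8)·(−9)·(−2) = 576 ≡ 4, so v_3 = 4^{−1} = 3 (mod 11).
  i = 4 (α = 10): (10−5)(10−9)(10−1)(10−3) = 5·1·9·7 = 315 ≡ 7, so v_4 = 7^{−1} = 8 (mod 11).
  i = 5 (α = 3): (3−5)(3−9)(3−1)(3−10) = (−2)·(−6)·2·(−7) = −168 ≡ 8, so v_5 = 8^{−1} = 7 (mod 11).
  v = [2, 2, 3, 8, 7].
Step 2: syndromes of r = [6, 2, 4, 3, 5] (all sums mod 11).
  S_0 = Σ v_i r_i = 2·6 + 2·2 + 3·4 + 8·3 + 7·5 = 87 ≡ 10.
  S_1 = Σ v_i α_i r_i = 2·5·6 + 2·9·2 + 3·1·4 + 8·10·3 + 7·3·5 = 453 ≡ 2.
  α_i^2 mod 11 = [3, 4, 1, 1, 9].
  S_2 = Σ v_i α_i^2 r_i = 2·3·6 + 2·4·2 + 3·1·4 + 8·1·3 + 7·9·5 = 403 ≡ 7.
  S = (10, 2, 7) ≠ 0, so r is not a codeword (an error is present).
Step 3: locate the error. For a single error e at position i, S_ℓ = v_i·e·α_i^ℓ, so α_err = S_1/S_0.
  S_0^{−1} = 10^{−1} = 10 (mod 11), so α_err = 2·10 = 20 ≡ 9 = α_2. Error position i = 2.
  Consistency check: S_2/S_1 = 7·6 = 42 ≡ 9 = α_err ✓ (single-error assumption holds).
Step 4: error magnitude e = S_0/v_2 = S_0·∏_{j≠2}(α_2 − α_j) = 10·6 = 60 ≡ 5 (mod 11).
Step 5: correct position 2: c_2 = r_2 − e = 2 − 5 ≡ 8 (mod 11). Hence c = [6, 8, 4, 3, 5].
  Check: interpolating c through the α_i gives m(x) = 9 + 6·x (degree < 2) with m(α_i) = c_i for every i, so c is indeed a codeword.
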